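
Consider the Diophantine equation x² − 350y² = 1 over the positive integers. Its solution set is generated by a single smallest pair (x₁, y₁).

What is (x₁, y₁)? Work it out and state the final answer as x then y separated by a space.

√350 → a₀=18, period (1,2,2,2,1,36); ℓ=6 even so k=5
a_0=18:  p_0=18·1+0=18,  q_0=18·0+1=1
…
a_3=2:  p_3=2·56+19=131,  q_3=2·3+1=7
a_4=2:  p_4=2·131+56=318,  q_4=2·7+3=17
a_5=1:  p_5=1·318+131=449,  q_5=1·17+7=24
(x₁, y₁) = (449, 24);  449² − 350·24² = 1 ✓

449 24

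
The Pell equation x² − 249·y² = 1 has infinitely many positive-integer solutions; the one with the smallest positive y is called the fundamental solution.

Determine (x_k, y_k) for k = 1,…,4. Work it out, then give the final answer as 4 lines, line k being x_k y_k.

8553815 542076
146335502108449 9273635639880
2503453625935556812055 158649927281879742324
42828158354663763449114371201 2714124255465295062538692240

d=249: √d = [15; 1,3,1,1,5,…,3,1,30] (ℓ=16, even), read p_15/q_15
a_0=15:  p_0=15·1+0=15,  q_0=15·0+1=1
a_1=1:  p_1=1·15+1=16,  q_1=1·1+0=1
a_2=3:  p_2=3·16+15=63,  q_2=3·1+1=4
…
a_5=5:  p_5=5·142+79=789,  q_5=5·9+5=50
…
a_7=3:  p_7=3·931+789=3582,  q_7=3·59+50=227
…
a_9=3:  p_9=3·36751+3582=113835,  q_9=3·2329+227=7214
a_10=1:  p_10=1·113835+36751=150586,  q_10=1·7214+2329=9543
…
a_12=1:  p_12=1·866765+150586=1017351,  q_12=1·54929+9543=64472
…
a_14=3:  p_14=3·1884116+1017351=6669699,  q_14=3·119401+64472=422675
a_15=1:  p_15=1·6669699+1884116=8553815,  q_15=1·422675+119401=542076
→ (8553815, 542076).  Check: 8553815²=73167751054225, 249·542076²=73167751054224, difference 1.
(x_2, y_2) = (8553815·8553815 + 249·542076·542076, 8553815·542076 + 542076·8553815) = (146335502108449, 9273635639880)
(x_3, y_3) = (8553815·146335502108449 + 249·542076·9273635639880, 8553815·9273635639880 + 542076·146335502108449) = (2503453625935556812055, 158649927281879742324)
(x_4, y_4) = (8553815·2503453625935556812055 + 249·542076·158649927281879742324, 8553815·158649927281879742324 + 542076·2503453625935556812055) = (42828158354663763449114371201, 2714124255465295062538692240)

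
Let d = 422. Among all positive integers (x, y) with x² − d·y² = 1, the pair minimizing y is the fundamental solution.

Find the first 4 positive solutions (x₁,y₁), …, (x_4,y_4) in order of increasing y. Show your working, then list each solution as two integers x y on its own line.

7022501 341850
98631040590001 4801283933700
1385273162348638202501 67434042451384025550
19456164335732849620362360001 947111261097768740333867400

[20; 1,1,5,2,1,…,1,1,40] for √422; ℓ=14 ⇒ convergent index 13
step 0: (20, 1)  from 20·(1,0) + (0,1)
…
step 2: (41, 2)  from 1·(21,1) + (20,1)
step 3: (226, 11)  from 5·(41,2) + (21,1)
step 4: (493, 24)  from 2·(226,11) + (41,2)
step 5: (719, 35)  from 1·(493,24) + (226,11)
…
step 7: (53719, 2615)  from 20·(2650,129) + (719,35)
…
step 9: (217526, 10589)  from 1·(163807,7974) + (53719,2615)
…
step 11: (3211821, 156349)  from 5·(598859,29152) + (217526,10589)
step 12: (3810680, 185501)  from 1·(3211821,156349) + (598859,29152)
step 13: (7022501, 341850)  from 1·(3810680,185501) + (3211821,156349)
fundamental: x₁=7022501, y₁=341850  (since 49315520295001 − 422·116861422500 = 1)
(x_2, y_2) = (7022501·7022501 + 422·341850·341850, 7022501·341850 + 341850·7022501) = (98631040590001, 4801283933700)
(x_3, y_3) = (7022501·98631040590001 + 422·341850·4801283933700, 7022501·4801283933700 + 341850·98631040590001) = (1385273162348638202501, 67434042451384025550)
(x_4, y_4) = (7022501·1385273162348638202501 + 422·341850·67434042451384025550, 7022501·67434042451384025550 + 341850·1385273162348638202501) = (19456164335732849620362360001, 947111261097768740333867400)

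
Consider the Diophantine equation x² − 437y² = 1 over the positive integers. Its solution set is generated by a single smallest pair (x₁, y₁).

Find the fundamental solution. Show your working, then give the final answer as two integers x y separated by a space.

√437 → a₀=20, period (1,9,2,9,1,40); ℓ=6 even so k=5
a_0=20:  p_0=20·1+0=20,  q_0=20·0+1=1
…
a_3=2:  p_3=2·209+21=439,  q_3=2·10+1=21
a_4=9:  p_4=9·439+209=4160,  q_4=9·21+10=199
a_5=1:  p_5=1·4160+439=4599,  q_5=1·199+21=220
fundamental: x₁=4599, y₁=220  (since 21150801 − 437·48400 = 1)

4599 220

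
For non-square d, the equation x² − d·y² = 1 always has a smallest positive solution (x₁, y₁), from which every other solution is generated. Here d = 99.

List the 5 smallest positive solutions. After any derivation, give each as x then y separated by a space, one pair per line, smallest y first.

[9; 1,18] for √99; ℓ=2 ⇒ convergent index 1
a_0=9:  p_0=9·1+0=9,  q_0=9·0+1=1
a_1=1:  p_1=1·9+1=10,  q_1=1·1+0=1
(x₁, y₁) = (10, 1);  10² − 99·1² = 1 ✓
n=2: (10,1)∘(10,1) = (10·10+99·1·1, 10·1+1·10) = (199,20)
n=3: (199,20)∘(10,1) = (10·199+99·1·20, 10·20+1·199) = (3970,399)
n=4: (3970,399)∘(10,1) = (10·3970+99·1·399, 10·399+1·3970) = (79201,7960)
n=5: (79201,7960)∘(10,1) = (10·79201+99·1·7960, 10·7960+1·79201) = (1580050,158801)

10 1
199 20
3970 399
79201 7960
1580050 158801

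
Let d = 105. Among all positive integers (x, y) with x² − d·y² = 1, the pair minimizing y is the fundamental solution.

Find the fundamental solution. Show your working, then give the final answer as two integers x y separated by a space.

41 4

[10; 4,20] for √105; ℓ=2 ⇒ convergent index 1
k=0  a_k=10  p_k/q_k = 10/1
k=1  a_k=4  p_k/q_k = 41/4
→ (41, 4).  Check: 41²=1681, 105·4²=1680, difference 1.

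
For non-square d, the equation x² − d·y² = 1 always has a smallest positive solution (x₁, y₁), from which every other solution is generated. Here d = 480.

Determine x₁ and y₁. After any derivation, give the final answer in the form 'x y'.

[21; 1,9,1,42] for √480; ℓ=4 ⇒ convergent index 3
a_0=21:  p_0=21·1+0=21,  q_0=21·0+1=1
…
a_2=9:  p_2=9·22+21=219,  q_2=9·1+1=10
a_3=1:  p_3=1·219+22=241,  q_3=1·10+1=11
→ (241, 11).  Check: 241²=58081, 480·11²=58080, difference 1.

241 11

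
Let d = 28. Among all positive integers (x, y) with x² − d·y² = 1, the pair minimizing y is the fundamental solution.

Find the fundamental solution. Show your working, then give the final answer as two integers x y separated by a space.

127 24

[5; 3,2,3,10] for √28; ℓ=4 ⇒ convergent index 3
step 0: (5, 1)  from 5·(1,0) + (0,1)
step 1: (16, 3)  from 3·(5,1) + (1,0)
step 2: (37, 7)  from 2·(16,3) + (5,1)
step 3: (127, 24)  from 3·(37,7) + (16,3)
(x₁, y₁) = (127, 24);  127² − 28·24² = 1 ✓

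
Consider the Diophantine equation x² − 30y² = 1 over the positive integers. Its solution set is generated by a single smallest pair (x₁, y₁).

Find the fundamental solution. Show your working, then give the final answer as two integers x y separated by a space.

11 2

d=30: √d = [5; 2,10] (ℓ=2, even), read p_1/q_1
i=0: a=5 ⇒ p=5, q=1
i=1: a=2 ⇒ p=11, q=2
fundamental: x₁=11, y₁=2  (since 121 − 30·4 = 1)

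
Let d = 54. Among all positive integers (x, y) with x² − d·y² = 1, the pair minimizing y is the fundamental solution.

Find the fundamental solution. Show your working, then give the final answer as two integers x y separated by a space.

[7; 2,1,6,1,2,14] for √54; ℓ=6 ⇒ convergent index 5
i=0: a=7 ⇒ p=7, q=1
…
i=3: a=6 ⇒ p=147, q=20
i=4: a=1 ⇒ p=169, q=23
i=5: a=2 ⇒ p=485, q=66
(x₁, y₁) = (485, 66);  485² − 54·66² = 1 ✓

485 66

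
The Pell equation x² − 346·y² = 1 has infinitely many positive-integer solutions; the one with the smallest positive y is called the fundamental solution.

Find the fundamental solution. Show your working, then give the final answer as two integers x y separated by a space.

√346 = [18; 1,1,1,1,36, …], period ℓ=5 (odd) → k=9
a_0=18:  p_0=18·1+0=18,  q_0=18·0+1=1
…
a_2=1:  p_2=1·19+18=37,  q_2=1·1+1=2
…
a_5=36:  p_5=36·93+56=3404,  q_5=36·5+3=183
a_6=1:  p_6=1·3404+93=3497,  q_6=1·183+5=188
a_7=1:  p_7=1·3497+3404=6901,  q_7=1·188+183=371
a_8=1:  p_8=1·6901+3497=10398,  q_8=1·371+188=559
a_9=1:  p_9=1·10398+6901=17299,  q_9=1·559+371=930
(x₁, y₁) = (17299, 930);  17299² − 346·930² = 1 ✓

17299 930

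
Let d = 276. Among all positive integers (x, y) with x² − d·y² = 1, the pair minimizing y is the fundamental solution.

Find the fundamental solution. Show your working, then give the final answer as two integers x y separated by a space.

√276 = [16; 1,1,1,1,2,2,2,1,1,1,1,32, …], period ℓ=12 (even) → k=11
i=0: a=16 ⇒ p=16, q=1
i=1: a=1 ⇒ p=17, q=1
i=2: a=1 ⇒ p=33, q=2
i=3: a=1 ⇒ p=50, q=3
i=4: a=1 ⇒ p=83, q=5
…
i=7: a=2 ⇒ p=1246, q=75
…
i=9: a=1 ⇒ p=3007, q=181
i=10: a=1 ⇒ p=4768, q=287
i=11: a=1 ⇒ p=7775, q=468
(x₁, y₁) = (7775, 468);  7775² − 276·468² = 1 ✓

7775 468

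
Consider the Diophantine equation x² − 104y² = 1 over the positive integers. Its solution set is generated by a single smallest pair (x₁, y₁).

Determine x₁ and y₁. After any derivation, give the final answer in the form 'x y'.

√104 = [10; 5,20, …], period ℓ=2 (even) → k=1
i=0: a=10 ⇒ p=10, q=1
i=1: a=5 ⇒ p=51, q=5
→ (51, 5).  Check: 51²=2601, 104·5²=2600, difference 1.

51 5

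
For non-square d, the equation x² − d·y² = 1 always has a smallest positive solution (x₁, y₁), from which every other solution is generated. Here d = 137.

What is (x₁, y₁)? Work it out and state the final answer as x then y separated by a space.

√137 = [11; 1,2,2,1,1,2,2,1,22, …], period ℓ=9 (odd) → k=17
step 0: (11, 1)  from 11·(1,0) + (0,1)
step 1: (12, 1)  from 1·(11,1) + (1,0)
step 2: (35, 3)  from 2·(12,1) + (11,1)
…
step 4: (117, 10)  from 1·(82,7) + (35,3)
step 5: (199, 17)  from 1·(117,10) + (82,7)
step 6: (515, 44)  from 2·(199,17) + (117,10)
step 7: (1229, 105)  from 2·(515,44) + (199,17)
step 8: (1744, 149)  from 1·(1229,105) + (515,44)
step 9: (39597, 3383)  from 22·(1744,149) + (1229,105)
step 10: (41341, 3532)  from 1·(39597,3383) + (1744,149)
…
step 13: (408178, 34873)  from 1·(285899,24426) + (122279,10447)
step 14: (694077, 59299)  from 1·(408178,34873) + (285899,24426)
step 15: (1796332, 153471)  from 2·(694077,59299) + (408178,34873)
step 16: (4286741, 366241)  from 2·(1796332,153471) + (694077,59299)
step 17: (6083073, 519712)  from 1·(4286741,366241) + (1796332,153471)
(x₁, y₁) = (6083073, 519712);  6083073² − 137·519712² = 1 ✓

6083073 519712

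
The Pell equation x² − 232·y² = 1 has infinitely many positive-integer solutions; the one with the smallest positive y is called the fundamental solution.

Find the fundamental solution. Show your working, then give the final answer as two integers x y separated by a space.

19603 1287

[15; 4,3,7,3,4,30] for √232; ℓ=6 ⇒ convergent index 5
i=0: a=15 ⇒ p=15, q=1
i=1: a=4 ⇒ p=61, q=4
…
i=4: a=3 ⇒ p=4539, q=298
i=5: a=4 ⇒ p=19603, q=1287
fundamental: x₁=19603, y₁=1287  (since 384277609 − 232·1656369 = 1)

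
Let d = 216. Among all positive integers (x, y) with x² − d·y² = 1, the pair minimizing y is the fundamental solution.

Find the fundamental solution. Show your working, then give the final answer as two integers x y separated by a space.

485 33

√216 → a₀=14, period (1,2,3,2,1,28); ℓ=6 even so k=5
step 0: (14, 1)  from 14·(1,0) + (0,1)
…
step 2: (44, 3)  from 2·(15,1) + (14,1)
step 3: (147, 10)  from 3·(44,3) + (15,1)
step 4: (338, 23)  from 2·(147,10) + (44,3)
step 5: (485, 33)  from 1·(338,23) + (147,10)
(x₁, y₁) = (485, 33);  485² − 216·33² = 1 ✓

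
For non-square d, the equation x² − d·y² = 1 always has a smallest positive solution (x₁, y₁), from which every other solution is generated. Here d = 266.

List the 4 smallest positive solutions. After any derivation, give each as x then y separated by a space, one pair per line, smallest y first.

d=266: √d = [16; 3,4,3,32] (ℓ=4, even), read p_3/q_3
k=0  a_k=16  p_k/q_k = 16/1
…
k=2  a_k=4  p_k/q_k = 212/13
k=3  a_k=3  p_k/q_k = 685/42
fundamental: x₁=685, y₁=42  (since 469225 − 266·1764 = 1)
(x_2, y_2) = (685·685 + 266·42·42, 685·42 + 42·685) = (938449, 57540)
(x_3, y_3) = (685·938449 + 266·42·57540, 685·57540 + 42·938449) = (1285674445, 78829758)
(x_4, y_4) = (685·1285674445 + 266·42·78829758, 685·78829758 + 42·1285674445) = (1761373051201, 107996710920)

685 42
938449 57540
1285674445 78829758
1761373051201 107996710920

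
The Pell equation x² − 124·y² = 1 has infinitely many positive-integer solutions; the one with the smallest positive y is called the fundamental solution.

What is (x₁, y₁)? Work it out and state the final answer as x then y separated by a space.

4620799 414960

[11; 7,2,1,1,1,…,2,7,22] for √124; ℓ=16 ⇒ convergent index 15
a_0=11:  p_0=11·1+0=11,  q_0=11·0+1=1
…
a_2=2:  p_2=2·78+11=167,  q_2=2·7+1=15
a_3=1:  p_3=1·167+78=245,  q_3=1·15+7=22
a_4=1:  p_4=1·245+167=412,  q_4=1·22+15=37
a_5=1:  p_5=1·412+245=657,  q_5=1·37+22=59
a_6=3:  p_6=3·657+412=2383,  q_6=3·59+37=214
…
a_8=4:  p_8=4·3040+2383=14543,  q_8=4·273+214=1306
a_9=1:  p_9=1·14543+3040=17583,  q_9=1·1306+273=1579
…
a_12=1:  p_12=1·84875+67292=152167,  q_12=1·7622+6043=13665
a_13=1:  p_13=1·152167+84875=237042,  q_13=1·13665+7622=21287
a_14=2:  p_14=2·237042+152167=626251,  q_14=2·21287+13665=56239
a_15=7:  p_15=7·626251+237042=4620799,  q_15=7·56239+21287=414960
fundamental: x₁=4620799, y₁=414960  (since 21351783398401 − 124·172191801600 = 1)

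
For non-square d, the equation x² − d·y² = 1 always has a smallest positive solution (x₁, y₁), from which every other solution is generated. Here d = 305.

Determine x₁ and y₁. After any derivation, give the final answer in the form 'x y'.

489 28

√305 → a₀=17, period (2,6,2,34); ℓ=4 even so k=3
i=0: a=17 ⇒ p=17, q=1
…
i=2: a=6 ⇒ p=227, q=13
i=3: a=2 ⇒ p=489, q=28
→ (489, 28).  Check: 489²=239121, 305·28²=239120, difference 1.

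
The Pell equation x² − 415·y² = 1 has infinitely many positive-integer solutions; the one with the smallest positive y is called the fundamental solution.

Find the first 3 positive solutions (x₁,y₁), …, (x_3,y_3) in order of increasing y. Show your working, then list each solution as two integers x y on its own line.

√415 = [20; 2,1,2,4,6,…,1,2,40, …], period ℓ=16 (even) → k=15
a_0=20:  p_0=20·1+0=20,  q_0=20·0+1=1
…
a_2=1:  p_2=1·41+20=61,  q_2=1·2+1=3
…
a_4=4:  p_4=4·163+61=713,  q_4=4·8+3=35
a_5=6:  p_5=6·713+163=4441,  q_5=6·35+8=218
…
a_7=1:  p_7=1·5154+4441=9595,  q_7=1·253+218=471
…
a_9=1:  p_9=1·33939+9595=43534,  q_9=1·1666+471=2137
a_10=1:  p_10=1·43534+33939=77473,  q_10=1·2137+1666=3803
a_11=6:  p_11=6·77473+43534=508372,  q_11=6·3803+2137=24955
…
a_14=1:  p_14=1·4730294+2110961=6841255,  q_14=1·232201+103623=335824
a_15=2:  p_15=2·6841255+4730294=18412804,  q_15=2·335824+232201=903849
fundamental: x₁=18412804, y₁=903849  (since 339031351142416 − 415·816943014801 = 1)
k=2:  x_2 = 18412804·18412804+415·903849·903849 = 678062702284831,  y_2 = 18412804·903849+903849·18412804 = 33284788965192
k=3:  x_3 = 18412804·678062702284831+415·903849·33284788965192 = 24970071273761872339444,  y_3 = 18412804·33284788965192+903849·678062702284831 = 1225732590794885332887

18412804 903849
678062702284831 33284788965192
24970071273761872339444 1225732590794885332887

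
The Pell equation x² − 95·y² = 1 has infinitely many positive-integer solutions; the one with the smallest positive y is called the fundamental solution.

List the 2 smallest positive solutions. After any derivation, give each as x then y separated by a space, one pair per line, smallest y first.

[9; 1,2,1,18] for √95; ℓ=4 ⇒ convergent index 3
k=0  a_k=9  p_k/q_k = 9/1
…
k=2  a_k=2  p_k/q_k = 29/3
k=3  a_k=1  p_k/q_k = 39/4
→ (39, 4).  Check: 39²=1521, 95·4²=1520, difference 1.
k=2:  x_2 = 39·39+95·4·4 = 3041,  y_2 = 39·4+4·39 = 312

39 4
3041 312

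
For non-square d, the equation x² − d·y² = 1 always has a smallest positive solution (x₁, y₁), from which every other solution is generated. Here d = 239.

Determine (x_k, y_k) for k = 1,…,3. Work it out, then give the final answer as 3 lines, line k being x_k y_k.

6195120 400729
76759023628799 4965128484960
951062724926484326640 61519133559490389671

d=239: √d = [15; 2,5,1,2,4,15,4,2,1,5,2,30] (ℓ=12, even), read p_11/q_11
step 0: (15, 1)  from 15·(1,0) + (0,1)
…
step 3: (201, 13)  from 1·(170,11) + (31,2)
…
step 9: (500258, 32359)  from 1·(346141,22390) + (154117,9969)
step 10: (2847431, 184185)  from 5·(500258,32359) + (346141,22390)
step 11: (6195120, 400729)  from 2·(2847431,184185) + (500258,32359)
→ (6195120, 400729).  Check: 6195120²=38379511814400, 239·400729²=38379511814399, difference 1.
(6195120+400729√239)^2 = 76759023628799 + 4965128484960√239
(6195120+400729√239)^3 = 951062724926484326640 + 61519133559490389671√239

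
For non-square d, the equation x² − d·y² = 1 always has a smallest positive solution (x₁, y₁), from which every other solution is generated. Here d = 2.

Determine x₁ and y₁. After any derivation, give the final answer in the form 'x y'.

[1; 2] for √2; ℓ=1 ⇒ convergent index 1
step 0: (1, 1)  from 1·(1,0) + (0,1)
step 1: (3, 2)  from 2·(1,1) + (1,0)
→ (3, 2).  Check: 3²=9, 2·2²=8, difference 1.

3 2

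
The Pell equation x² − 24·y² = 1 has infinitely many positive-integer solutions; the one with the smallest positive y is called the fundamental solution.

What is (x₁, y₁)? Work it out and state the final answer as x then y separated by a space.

√24 = [4; 1,8, …], period ℓ=2 (even) → k=1
k=0  a_k=4  p_k/q_k = 4/1
k=1  a_k=1  p_k/q_k = 5/1
(x₁, y₁) = (5, 1);  5² − 24·1² = 1 ✓

5 1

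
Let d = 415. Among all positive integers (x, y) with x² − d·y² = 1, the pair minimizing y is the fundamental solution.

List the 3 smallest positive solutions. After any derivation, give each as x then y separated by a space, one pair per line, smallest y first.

√415 → a₀=20, period (2,1,2,4,6,…,1,2,40); ℓ=16 even so k=15
k=0  a_k=20  p_k/q_k = 20/1
…
k=4  a_k=4  p_k/q_k = 713/35
…
k=6  a_k=1  p_k/q_k = 5154/253
…
k=13  a_k=2  p_k/q_k = 4730294/232201
k=14  a_k=1  p_k/q_k = 6841255/335824
k=15  a_k=2  p_k/q_k = 18412804/903849
fundamental: x₁=18412804, y₁=903849  (since 339031351142416 − 415·816943014801 = 1)
n=2: (18412804,903849)∘(18412804,903849) = (18412804·18412804+415·903849·903849, 18412804·903849+903849·18412804) = (678062702284831,33284788965192)
n=3: (678062702284831,33284788965192)∘(18412804,903849) = (18412804·678062702284831+415·903849·33284788965192, 18412804·33284788965192+903849·678062702284831) = (24970071273761872339444,1225732590794885332887)

18412804 903849
678062702284831 33284788965192
24970071273761872339444 1225732590794885332887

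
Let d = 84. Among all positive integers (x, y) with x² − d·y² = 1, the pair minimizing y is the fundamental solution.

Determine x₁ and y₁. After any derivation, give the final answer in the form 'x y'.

√84 → a₀=9, period (6,18); ℓ=2 even so k=1
k=0  a_k=9  p_k/q_k = 9/1
k=1  a_k=6  p_k/q_k = 55/6
(x₁, y₁) = (55, 6);  55² − 84·6² = 1 ✓

55 6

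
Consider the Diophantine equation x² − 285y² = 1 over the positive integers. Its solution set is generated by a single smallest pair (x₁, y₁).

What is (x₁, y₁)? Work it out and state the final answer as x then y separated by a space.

2431 144

√285 = [16; 1,7,2,7,1,32, …], period ℓ=6 (even) → k=5
a_0=16:  p_0=16·1+0=16,  q_0=16·0+1=1
a_1=1:  p_1=1·16+1=17,  q_1=1·1+0=1
a_2=7:  p_2=7·17+16=135,  q_2=7·1+1=8
a_3=2:  p_3=2·135+17=287,  q_3=2·8+1=17
a_4=7:  p_4=7·287+135=2144,  q_4=7·17+8=127
a_5=1:  p_5=1·2144+287=2431,  q_5=1·127+17=144
(x₁, y₁) = (2431, 144);  2431² − 285·144² = 1 ✓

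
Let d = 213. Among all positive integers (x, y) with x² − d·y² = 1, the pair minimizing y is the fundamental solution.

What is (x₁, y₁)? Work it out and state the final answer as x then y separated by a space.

[14; 1,1,2,6,1,8,1,6,2,1,1,28] for √213; ℓ=12 ⇒ convergent index 11
a_0=14:  p_0=14·1+0=14,  q_0=14·0+1=1
…
a_2=1:  p_2=1·15+14=29,  q_2=1·1+1=2
a_3=2:  p_3=2·29+15=73,  q_3=2·2+1=5
a_4=6:  p_4=6·73+29=467,  q_4=6·5+2=32
…
a_8=6:  p_8=6·5327+4787=36749,  q_8=6·365+328=2518
…
a_10=1:  p_10=1·78825+36749=115574,  q_10=1·5401+2518=7919
a_11=1:  p_11=1·115574+78825=194399,  q_11=1·7919+5401=13320
→ (194399, 13320).  Check: 194399²=37790971201, 213·13320²=37790971200, difference 1.

194399 13320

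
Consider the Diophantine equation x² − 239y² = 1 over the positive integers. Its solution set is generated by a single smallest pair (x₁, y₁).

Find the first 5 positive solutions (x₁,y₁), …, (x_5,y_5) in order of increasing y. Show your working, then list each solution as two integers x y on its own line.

√239 → a₀=15, period (2,5,1,2,4,15,4,2,1,5,2,30); ℓ=12 even so k=11
a_0=15:  p_0=15·1+0=15,  q_0=15·0+1=1
a_1=2:  p_1=2·15+1=31,  q_1=2·1+0=2
…
a_5=4:  p_5=4·572+201=2489,  q_5=4·37+13=161
a_6=15:  p_6=15·2489+572=37907,  q_6=15·161+37=2452
a_7=4:  p_7=4·37907+2489=154117,  q_7=4·2452+161=9969
a_8=2:  p_8=2·154117+37907=346141,  q_8=2·9969+2452=22390
a_9=1:  p_9=1·346141+154117=500258,  q_9=1·22390+9969=32359
a_10=5:  p_10=5·500258+346141=2847431,  q_10=5·32359+22390=184185
a_11=2:  p_11=2·2847431+500258=6195120,  q_11=2·184185+32359=400729
→ (6195120, 400729).  Check: 6195120²=38379511814400, 239·400729²=38379511814399, difference 1.
k=2:  x_2 = 6195120·6195120+239·400729·400729 = 76759023628799,  y_2 = 6195120·400729+400729·6195120 = 4965128484960
k=3:  x_3 = 6195120·76759023628799+239·400729·4965128484960 = 951062724926484326640,  y_3 = 6195120·4965128484960+400729·76759023628799 = 61519133559490389671
k=4:  x_4 = 6195120·951062724926484326640+239·400729·61519133559490389671 = 11783895416893046404284364801,  y_4 = 6195120·61519133559490389671+400729·951062724926484326640 = 762236829394135240588726080
k=5:  x_5 = 6195120·11783895416893046404284364801+239·400729·762236829394135240588726080 = 146005292350203948217495381647615600,  y_5 = 6195120·762236829394135240588726080+400729·11783895416893046404284364801 = 9444297253032328704218497935069529

6195120 400729
76759023628799 4965128484960
951062724926484326640 61519133559490389671
11783895416893046404284364801 762236829394135240588726080
146005292350203948217495381647615600 9444297253032328704218497935069529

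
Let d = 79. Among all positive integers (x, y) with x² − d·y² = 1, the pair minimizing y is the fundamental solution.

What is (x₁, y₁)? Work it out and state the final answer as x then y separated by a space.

d=79: √d = [8; 1,7,1,16] (ℓ=4, even), read p_3/q_3
k=0  a_k=8  p_k/q_k = 8/1
k=1  a_k=1  p_k/q_k = 9/1
k=2  a_k=7  p_k/q_k = 71/8
k=3  a_k=1  p_k/q_k = 80/9
(x₁, y₁) = (80, 9);  80² − 79·9² = 1 ✓

80 9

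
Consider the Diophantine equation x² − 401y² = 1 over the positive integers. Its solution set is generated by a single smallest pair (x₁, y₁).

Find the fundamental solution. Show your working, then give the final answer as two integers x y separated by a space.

801 40

√401 → a₀=20, period (40); ℓ=1 odd so k=1
i=0: a=20 ⇒ p=20, q=1
i=1: a=40 ⇒ p=801, q=40
(x₁, y₁) = (801, 40);  801² − 401·40² = 1 ✓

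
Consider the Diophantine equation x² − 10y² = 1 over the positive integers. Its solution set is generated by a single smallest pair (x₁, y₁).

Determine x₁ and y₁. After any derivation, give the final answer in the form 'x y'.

[3; 6] for √10; ℓ=1 ⇒ convergent index 1
a_0=3:  p_0=3·1+0=3,  q_0=3·0+1=1
a_1=6:  p_1=6·3+1=19,  q_1=6·1+0=6
fundamental: x₁=19, y₁=6  (since 361 − 10·36 = 1)

19 6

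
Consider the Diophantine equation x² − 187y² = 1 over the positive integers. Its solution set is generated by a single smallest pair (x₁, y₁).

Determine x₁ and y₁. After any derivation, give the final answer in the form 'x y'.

d=187: √d = [13; 1,2,13,2,1,26] (ℓ=6, even), read p_5/q_5
k=0  a_k=13  p_k/q_k = 13/1
…
k=2  a_k=2  p_k/q_k = 41/3
k=3  a_k=13  p_k/q_k = 547/40
k=4  a_k=2  p_k/q_k = 1135/83
k=5  a_k=1  p_k/q_k = 1682/123
→ (1682, 123).  Check: 1682²=2829124, 187·123²=2829123, difference 1.

1682 123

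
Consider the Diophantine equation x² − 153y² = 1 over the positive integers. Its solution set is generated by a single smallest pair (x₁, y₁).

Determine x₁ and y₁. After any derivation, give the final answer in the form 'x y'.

[12; 2,1,2,2,2,1,2,24] for √153; ℓ=8 ⇒ convergent index 7
step 0: (12, 1)  from 12·(1,0) + (0,1)
step 1: (25, 2)  from 2·(12,1) + (1,0)
step 2: (37, 3)  from 1·(25,2) + (12,1)
…
step 4: (235, 19)  from 2·(99,8) + (37,3)
step 5: (569, 46)  from 2·(235,19) + (99,8)
step 6: (804, 65)  from 1·(569,46) + (235,19)
step 7: (2177, 176)  from 2·(804,65) + (569,46)
(x₁, y₁) = (2177, 176);  2177² − 153·176² = 1 ✓

2177 176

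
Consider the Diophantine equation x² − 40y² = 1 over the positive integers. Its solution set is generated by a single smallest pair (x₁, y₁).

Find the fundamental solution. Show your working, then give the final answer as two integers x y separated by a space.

19 3

[6; 3,12] for √40; ℓ=2 ⇒ convergent index 1
k=0  a_k=6  p_k/q_k = 6/1
k=1  a_k=3  p_k/q_k = 19/3
(x₁, y₁) = (19, 3);  19² − 40·3² = 1 ✓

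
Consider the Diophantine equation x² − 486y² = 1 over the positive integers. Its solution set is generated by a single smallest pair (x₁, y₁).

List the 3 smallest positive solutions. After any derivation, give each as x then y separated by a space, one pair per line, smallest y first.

485 22
470449 21340
456335045 20699778

√486 → a₀=22, period (22,44); ℓ=2 even so k=1
a_0=22:  p_0=22·1+0=22,  q_0=22·0+1=1
a_1=22:  p_1=22·22+1=485,  q_1=22·1+0=22
(x₁, y₁) = (485, 22);  485² − 486·22² = 1 ✓
n=2: (485,22)∘(485,22) = (485·485+486·22·22, 485·22+22·485) = (470449,21340)
n=3: (470449,21340)∘(485,22) = (485·470449+486·22·21340, 485·21340+22·470449) = (456335045,20699778)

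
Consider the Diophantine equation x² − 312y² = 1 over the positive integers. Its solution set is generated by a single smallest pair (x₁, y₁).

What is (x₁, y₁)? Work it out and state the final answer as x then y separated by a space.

√312 → a₀=17, period (1,1,1,34); ℓ=4 even so k=3
a_0=17:  p_0=17·1+0=17,  q_0=17·0+1=1
a_1=1:  p_1=1·17+1=18,  q_1=1·1+0=1
a_2=1:  p_2=1·18+17=35,  q_2=1·1+1=2
a_3=1:  p_3=1·35+18=53,  q_3=1·2+1=3
(x₁, y₁) = (53, 3);  53² − 312·3² = 1 ✓

53 3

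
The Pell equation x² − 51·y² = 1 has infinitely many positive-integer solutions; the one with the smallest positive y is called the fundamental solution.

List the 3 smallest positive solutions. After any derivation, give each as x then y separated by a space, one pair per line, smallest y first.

[7; 7,14] for √51; ℓ=2 ⇒ convergent index 1
step 0: (7, 1)  from 7·(1,0) + (0,1)
step 1: (50, 7)  from 7·(7,1) + (1,0)
fundamental: x₁=50, y₁=7  (since 2500 − 51·49 = 1)
k=2:  x_2 = 50·50+51·7·7 = 4999,  y_2 = 50·7+7·50 = 700
k=3:  x_3 = 50·4999+51·7·700 = 499850,  y_3 = 50·700+7·4999 = 69993

50 7
4999 700
499850 69993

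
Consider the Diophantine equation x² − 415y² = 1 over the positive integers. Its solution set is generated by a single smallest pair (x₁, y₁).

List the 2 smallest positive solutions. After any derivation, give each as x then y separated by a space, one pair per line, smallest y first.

18412804 903849
678062702284831 33284788965192

√415 → a₀=20, period (2,1,2,4,6,…,1,2,40); ℓ=16 even so k=15
k=0  a_k=20  p_k/q_k = 20/1
…
k=3  a_k=2  p_k/q_k = 163/8
k=4  a_k=4  p_k/q_k = 713/35
…
k=6  a_k=1  p_k/q_k = 5154/253
…
k=10  a_k=1  p_k/q_k = 77473/3803
…
k=12  a_k=4  p_k/q_k = 2110961/103623
k=13  a_k=2  p_k/q_k = 4730294/232201
k=14  a_k=1  p_k/q_k = 6841255/335824
k=15  a_k=2  p_k/q_k = 18412804/903849
→ (18412804, 903849).  Check: 18412804²=339031351142416, 415·903849²=339031351142415, difference 1.
(18412804+903849√415)^2 = 678062702284831 + 33284788965192√415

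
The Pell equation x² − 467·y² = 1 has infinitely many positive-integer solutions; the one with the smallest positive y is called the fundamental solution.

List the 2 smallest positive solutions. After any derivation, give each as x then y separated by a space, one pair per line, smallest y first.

d=467: √d = [21; 1,1,1,1,3,…,1,1,42] (ℓ=14, even), read p_13/q_13
step 0: (21, 1)  from 21·(1,0) + (0,1)
step 1: (22, 1)  from 1·(21,1) + (1,0)
step 2: (43, 2)  from 1·(22,1) + (21,1)
step 3: (65, 3)  from 1·(43,2) + (22,1)
step 4: (108, 5)  from 1·(65,3) + (43,2)
step 5: (389, 18)  from 3·(108,5) + (65,3)
step 6: (1275, 59)  from 3·(389,18) + (108,5)
step 7: (27164, 1257)  from 21·(1275,59) + (389,18)
step 8: (82767, 3830)  from 3·(27164,1257) + (1275,59)
step 9: (275465, 12747)  from 3·(82767,3830) + (27164,1257)
step 10: (358232, 16577)  from 1·(275465,12747) + (82767,3830)
…
step 12: (991929, 45901)  from 1·(633697,29324) + (358232,16577)
step 13: (1625626, 75225)  from 1·(991929,45901) + (633697,29324)
→ (1625626, 75225).  Check: 1625626²=2642659891876, 467·75225²=2642659891875, difference 1.
k=2:  x_2 = 1625626·1625626+467·75225·75225 = 5285319783751,  y_2 = 1625626·75225+75225·1625626 = 244575431700

1625626 75225
5285319783751 244575431700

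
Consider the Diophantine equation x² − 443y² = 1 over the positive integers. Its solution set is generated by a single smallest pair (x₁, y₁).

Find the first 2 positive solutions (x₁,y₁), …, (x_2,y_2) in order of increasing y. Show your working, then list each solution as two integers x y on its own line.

442 21
390727 18564

√443 = [21; 21,42, …], period ℓ=2 (even) → k=1
i=0: a=21 ⇒ p=21, q=1
i=1: a=21 ⇒ p=442, q=21
fundamental: x₁=442, y₁=21  (since 195364 − 443·441 = 1)
(x_2, y_2) = (442·442 + 443·21·21, 442·21 + 21·442) = (390727, 18564)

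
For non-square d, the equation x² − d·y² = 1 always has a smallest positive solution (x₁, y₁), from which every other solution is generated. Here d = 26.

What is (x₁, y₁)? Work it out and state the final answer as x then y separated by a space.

51 10

[5; 10] for √26; ℓ=1 ⇒ convergent index 1
k=0  a_k=5  p_k/q_k = 5/1
k=1  a_k=10  p_k/q_k = 51/10
(x₁, y₁) = (51, 10);  51² − 26·10² = 1 ✓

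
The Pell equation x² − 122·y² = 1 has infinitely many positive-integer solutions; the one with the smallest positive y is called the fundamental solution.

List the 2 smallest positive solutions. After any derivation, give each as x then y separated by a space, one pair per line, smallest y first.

[11; 22] for √122; ℓ=1 ⇒ convergent index 1
k=0  a_k=11  p_k/q_k = 11/1
k=1  a_k=22  p_k/q_k = 243/22
(x₁, y₁) = (243, 22);  243² − 122·22² = 1 ✓
k=2:  x_2 = 243·243+122·22·22 = 118097,  y_2 = 243·22+22·243 = 10692

243 22
118097 10692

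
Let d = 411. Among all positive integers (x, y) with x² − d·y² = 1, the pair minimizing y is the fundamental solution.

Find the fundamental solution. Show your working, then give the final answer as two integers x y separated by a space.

49730 2453

[20; 3,1,1,1,19,1,1,1,3,40] for √411; ℓ=10 ⇒ convergent index 9
a_0=20:  p_0=20·1+0=20,  q_0=20·0+1=1
…
a_3=1:  p_3=1·81+61=142,  q_3=1·4+3=7
…
a_6=1:  p_6=1·4379+223=4602,  q_6=1·216+11=227
…
a_8=1:  p_8=1·8981+4602=13583,  q_8=1·443+227=670
a_9=3:  p_9=3·13583+8981=49730,  q_9=3·670+443=2453
(x₁, y₁) = (49730, 2453);  49730² − 411·2453² = 1 ✓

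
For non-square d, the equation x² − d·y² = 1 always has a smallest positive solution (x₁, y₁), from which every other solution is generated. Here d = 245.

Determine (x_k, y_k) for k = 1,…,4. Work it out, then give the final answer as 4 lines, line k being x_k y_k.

51841 3312
5374978561 343394784
557288527109761 35603857991376
57780789062419261441 3691479203918451648

[15; 1,1,1,7,6,7,1,1,1,30] for √245; ℓ=10 ⇒ convergent index 9
step 0: (15, 1)  from 15·(1,0) + (0,1)
step 1: (16, 1)  from 1·(15,1) + (1,0)
step 2: (31, 2)  from 1·(16,1) + (15,1)
step 3: (47, 3)  from 1·(31,2) + (16,1)
step 4: (360, 23)  from 7·(47,3) + (31,2)
…
step 8: (33825, 2161)  from 1·(18016,1151) + (15809,1010)
step 9: (51841, 3312)  from 1·(33825,2161) + (18016,1151)
fundamental: x₁=51841, y₁=3312  (since 2687489281 − 245·10969344 = 1)
k=2:  x_2 = 51841·51841+245·3312·3312 = 5374978561,  y_2 = 51841·3312+3312·51841 = 343394784
k=3:  x_3 = 51841·5374978561+245·3312·343394784 = 557288527109761,  y_3 = 51841·343394784+3312·5374978561 = 35603857991376
k=4:  x_4 = 51841·557288527109761+245·3312·35603857991376 = 57780789062419261441,  y_4 = 51841·35603857991376+3312·557288527109761 = 3691479203918451648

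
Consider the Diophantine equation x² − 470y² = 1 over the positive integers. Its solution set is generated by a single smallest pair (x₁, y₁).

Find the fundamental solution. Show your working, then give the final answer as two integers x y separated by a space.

√470 → a₀=21, period (1,2,8,2,1,42); ℓ=6 even so k=5
step 0: (21, 1)  from 21·(1,0) + (0,1)
step 1: (22, 1)  from 1·(21,1) + (1,0)
step 2: (65, 3)  from 2·(22,1) + (21,1)
…
step 4: (1149, 53)  from 2·(542,25) + (65,3)
step 5: (1691, 78)  from 1·(1149,53) + (542,25)
(x₁, y₁) = (1691, 78);  1691² − 470·78² = 1 ✓

1691 78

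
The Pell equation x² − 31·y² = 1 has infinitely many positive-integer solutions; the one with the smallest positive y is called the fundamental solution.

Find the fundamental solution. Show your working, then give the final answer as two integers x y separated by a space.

1520 273

√31 = [5; 1,1,3,5,3,1,1,10, …], period ℓ=8 (even) → k=7
k=0  a_k=5  p_k/q_k = 5/1
k=1  a_k=1  p_k/q_k = 6/1
…
k=6  a_k=1  p_k/q_k = 863/155
k=7  a_k=1  p_k/q_k = 1520/273
fundamental: x₁=1520, y₁=273  (since 2310400 − 31·74529 = 1)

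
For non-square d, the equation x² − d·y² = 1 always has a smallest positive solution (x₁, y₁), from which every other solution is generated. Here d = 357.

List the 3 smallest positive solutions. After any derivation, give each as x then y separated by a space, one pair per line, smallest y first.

3401 180
23133601 1224360
157354750601 8328096540

√357 → a₀=18, period (1,8,2,8,1,36); ℓ=6 even so k=5
step 0: (18, 1)  from 18·(1,0) + (0,1)
…
step 2: (170, 9)  from 8·(19,1) + (18,1)
…
step 4: (3042, 161)  from 8·(359,19) + (170,9)
step 5: (3401, 180)  from 1·(3042,161) + (359,19)
fundamental: x₁=3401, y₁=180  (since 11566801 − 357·32400 = 1)
(3401+180√357)^2 = 23133601 + 1224360√357
(3401+180√357)^3 = 157354750601 + 8328096540√357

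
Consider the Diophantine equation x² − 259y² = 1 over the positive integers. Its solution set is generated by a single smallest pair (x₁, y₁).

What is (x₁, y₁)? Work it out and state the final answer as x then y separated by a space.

√259 = [16; 10,1,2,3,4,3,2,1,10,32, …], period ℓ=10 (even) → k=9
step 0: (16, 1)  from 16·(1,0) + (0,1)
step 1: (161, 10)  from 10·(16,1) + (1,0)
…
step 3: (515, 32)  from 2·(177,11) + (161,10)
…
step 5: (7403, 460)  from 4·(1722,107) + (515,32)
…
step 8: (79196, 4921)  from 1·(55265,3434) + (23931,1487)
step 9: (847225, 52644)  from 10·(79196,4921) + (55265,3434)
→ (847225, 52644).  Check: 847225²=717790200625, 259·52644²=717790200624, difference 1.

847225 52644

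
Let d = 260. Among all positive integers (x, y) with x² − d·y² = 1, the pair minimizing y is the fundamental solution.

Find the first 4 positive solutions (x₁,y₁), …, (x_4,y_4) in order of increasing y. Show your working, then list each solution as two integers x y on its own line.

d=260: √d = [16; 8,32] (ℓ=2, even), read p_1/q_1
a_0=16:  p_0=16·1+0=16,  q_0=16·0+1=1
a_1=8:  p_1=8·16+1=129,  q_1=8·1+0=8
→ (129, 8).  Check: 129²=16641, 260·8²=16640, difference 1.
k=2:  x_2 = 129·129+260·8·8 = 33281,  y_2 = 129·8+8·129 = 2064
k=3:  x_3 = 129·33281+260·8·2064 = 8586369,  y_3 = 129·2064+8·33281 = 532504
k=4:  x_4 = 129·8586369+260·8·532504 = 2215249921,  y_4 = 129·532504+8·8586369 = 137383968

129 8
33281 2064
8586369 532504
2215249921 137383968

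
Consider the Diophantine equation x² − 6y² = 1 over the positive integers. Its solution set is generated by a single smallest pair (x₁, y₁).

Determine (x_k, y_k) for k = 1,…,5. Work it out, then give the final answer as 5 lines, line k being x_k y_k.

√6 → a₀=2, period (2,4); ℓ=2 even so k=1
i=0: a=2 ⇒ p=2, q=1
i=1: a=2 ⇒ p=5, q=2
(x₁, y₁) = (5, 2);  5² − 6·2² = 1 ✓
k=2:  x_2 = 5·5+6·2·2 = 49,  y_2 = 5·2+2·5 = 20
k=3:  x_3 = 5·49+6·2·20 = 485,  y_3 = 5·20+2·49 = 198
k=4:  x_4 = 5·485+6·2·198 = 4801,  y_4 = 5·198+2·485 = 1960
k=5:  x_5 = 5·4801+6·2·1960 = 47525,  y_5 = 5·1960+2·4801 = 19402

5 2
49 20
485 198
4801 1960
47525 19402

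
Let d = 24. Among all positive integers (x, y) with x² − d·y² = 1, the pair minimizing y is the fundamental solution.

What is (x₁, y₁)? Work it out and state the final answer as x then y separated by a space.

5 1

√24 → a₀=4, period (1,8); ℓ=2 even so k=1
a_0=4:  p_0=4·1+0=4,  q_0=4·0+1=1
a_1=1:  p_1=1·4+1=5,  q_1=1·1+0=1
→ (5, 1).  Check: 5²=25, 24·1²=24, difference 1.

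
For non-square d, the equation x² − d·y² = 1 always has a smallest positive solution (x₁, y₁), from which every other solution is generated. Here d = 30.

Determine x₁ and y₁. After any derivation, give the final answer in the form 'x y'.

11 2

√30 → a₀=5, period (2,10); ℓ=2 even so k=1
step 0: (5, 1)  from 5·(1,0) + (0,1)
step 1: (11, 2)  from 2·(5,1) + (1,0)
(x₁, y₁) = (11, 2);  11² − 30·2² = 1 ✓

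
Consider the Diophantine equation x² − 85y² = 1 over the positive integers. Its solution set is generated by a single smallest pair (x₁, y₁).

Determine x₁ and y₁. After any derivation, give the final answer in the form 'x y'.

285769 30996

d=85: √d = [9; 4,1,1,4,18] (ℓ=5, odd), read p_9/q_9
k=0  a_k=9  p_k/q_k = 9/1
k=1  a_k=4  p_k/q_k = 37/4
k=2  a_k=1  p_k/q_k = 46/5
k=3  a_k=1  p_k/q_k = 83/9
k=4  a_k=4  p_k/q_k = 378/41
k=5  a_k=18  p_k/q_k = 6887/747
k=6  a_k=4  p_k/q_k = 27926/3029
…
k=8  a_k=1  p_k/q_k = 62739/6805
k=9  a_k=4  p_k/q_k = 285769/30996
→ (285769, 30996).  Check: 285769²=81663921361, 85·30996²=81663921360, difference 1.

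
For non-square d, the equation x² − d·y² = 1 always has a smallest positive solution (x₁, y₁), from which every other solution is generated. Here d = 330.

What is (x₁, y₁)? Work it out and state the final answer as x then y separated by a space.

√330 = [18; 6,36, …], period ℓ=2 (even) → k=1
i=0: a=18 ⇒ p=18, q=1
i=1: a=6 ⇒ p=109, q=6
fundamental: x₁=109, y₁=6  (since 11881 − 330·36 = 1)

109 6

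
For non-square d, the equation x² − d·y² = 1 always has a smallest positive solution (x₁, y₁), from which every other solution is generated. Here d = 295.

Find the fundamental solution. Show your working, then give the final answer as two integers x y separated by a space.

d=295: √d = [17; 5,1,2,3,2,6,2,3,2,1,5,34] (ℓ=12, even), read p_11/q_11
i=0: a=17 ⇒ p=17, q=1
i=1: a=5 ⇒ p=86, q=5
i=2: a=1 ⇒ p=103, q=6
i=3: a=2 ⇒ p=292, q=17
i=4: a=3 ⇒ p=979, q=57
i=5: a=2 ⇒ p=2250, q=131
…
i=7: a=2 ⇒ p=31208, q=1817
i=8: a=3 ⇒ p=108103, q=6294
i=9: a=2 ⇒ p=247414, q=14405
i=10: a=1 ⇒ p=355517, q=20699
i=11: a=5 ⇒ p=2024999, q=117900
→ (2024999, 117900).  Check: 2024999²=4100620950001, 295·117900²=4100620950000, difference 1.

2024999 117900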